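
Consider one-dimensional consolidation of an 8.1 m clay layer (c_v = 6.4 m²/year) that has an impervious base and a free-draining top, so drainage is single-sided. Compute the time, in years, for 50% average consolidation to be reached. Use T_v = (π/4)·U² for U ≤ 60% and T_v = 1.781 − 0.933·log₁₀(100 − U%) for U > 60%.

t ≈ 2.01 years

Drainage path length: H_d = H = 8.1 m (single drainage).
U ≤ 60%: T_v = (π/4)·U² = (π/4)×0.5² = 0.19635.
t = T_v·H_d²/c_v = 0.19635×8.1²/6.4 = 2.013 years.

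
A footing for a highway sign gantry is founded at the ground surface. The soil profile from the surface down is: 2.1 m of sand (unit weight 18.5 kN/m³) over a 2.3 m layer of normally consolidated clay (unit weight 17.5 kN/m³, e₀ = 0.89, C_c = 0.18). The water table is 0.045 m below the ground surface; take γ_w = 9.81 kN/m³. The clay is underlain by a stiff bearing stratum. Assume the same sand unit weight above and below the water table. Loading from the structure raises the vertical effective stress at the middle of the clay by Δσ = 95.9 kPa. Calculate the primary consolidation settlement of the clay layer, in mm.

Mid-depth of clay below the ground surface: z = 2.1 + 2.3/2 = 3.25 m.
Total vertical stress at mid-clay: σ_v = 18.5×2.1 + 17.5×1.15 = 58.975 kPa.
Pore pressure: u = 9.81×(3.25 − 0.045) = 31.441 kPa.
Initial effective stress: σ'_0 = σ_v − u = 58.975 − 31.441 = 27.534 kPa.
Final effective stress: σ'_f = σ'_0 + Δσ = 27.534 + 95.9 = 123.43 kPa.
Normally consolidated clay, so the full stress increment lies on the virgin compression line:
S_c = C_c·H/(1+e₀)·log₁₀(σ'_f/σ'_0) = 0.18×2.3/(1+0.89)×log₁₀(123.43/27.534)
    = 0.21905 × 0.65155 = 0.1427 m

S_c ≈ 143 mm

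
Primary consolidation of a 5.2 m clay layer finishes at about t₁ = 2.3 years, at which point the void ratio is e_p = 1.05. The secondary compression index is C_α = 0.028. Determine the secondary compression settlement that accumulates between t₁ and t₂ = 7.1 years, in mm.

S_s ≈ 34.8 mm

Secondary compression: S_s = C_α·H/(1+e_p)·log₁₀(t₂/t₁)
S_s = 0.028×5.2/(1+1.05)×log₁₀(7.1/2.3)
    = 0.07102 × 0.4895 = 0.03477 m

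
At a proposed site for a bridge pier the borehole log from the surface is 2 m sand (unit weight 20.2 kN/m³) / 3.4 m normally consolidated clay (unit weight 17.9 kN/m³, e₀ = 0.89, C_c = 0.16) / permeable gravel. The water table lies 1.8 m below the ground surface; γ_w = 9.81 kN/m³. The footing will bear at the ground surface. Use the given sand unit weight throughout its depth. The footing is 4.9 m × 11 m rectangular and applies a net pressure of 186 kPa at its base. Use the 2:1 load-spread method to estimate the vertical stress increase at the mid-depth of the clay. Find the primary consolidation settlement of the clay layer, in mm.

S_c ≈ 116 mm

Mid-depth of clay below the ground surface: z = 2 + 3.4/2 = 3.7 m.
Total vertical stress at mid-clay: σ_v = 20.2×2 + 17.9×1.7 = 70.83 kPa.
Pore pressure: u = 9.81×(3.7 − 1.8) = 18.639 kPa.
Initial effective stress: σ'_0 = σ_v − u = 70.83 − 18.639 = 52.191 kPa.
Stress increase at mid-clay by the 2:1 spreading method:
Δσ = qBL/((B+z)(L+z)) = 186×4.9×11/((4.9+3.7)(11+3.7)) = 79.302 kPa
Final effective stress: σ'_f = σ'_0 + Δσ = 52.191 + 79.302 = 131.49 kPa.
Normally consolidated clay, so the full stress increment lies on the virgin compression line:
S_c = C_c·H/(1+e₀)·log₁₀(σ'_f/σ'_0) = 0.16×3.4/(1+0.89)×log₁₀(131.49/52.191)
    = 0.28783 × 0.4013 = 0.1155 m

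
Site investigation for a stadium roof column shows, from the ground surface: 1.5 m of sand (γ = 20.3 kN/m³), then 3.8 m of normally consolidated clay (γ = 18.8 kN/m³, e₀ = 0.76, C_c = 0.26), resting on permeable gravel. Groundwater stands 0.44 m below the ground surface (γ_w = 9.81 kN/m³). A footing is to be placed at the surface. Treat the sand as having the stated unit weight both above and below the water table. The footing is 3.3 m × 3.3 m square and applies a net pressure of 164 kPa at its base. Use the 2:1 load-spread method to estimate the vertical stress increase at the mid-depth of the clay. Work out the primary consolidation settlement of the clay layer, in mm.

Mid-depth of clay below the ground surface: z = 1.5 + 3.8/2 = 3.4 m.
Total vertical stress at mid-clay: σ_v = 20.3×1.5 + 18.8×1.9 = 66.17 kPa.
Pore pressure: u = 9.81×(3.4 − 0.44) = 29.038 kPa.
Initial effective stress: σ'_0 = σ_v − u = 66.17 − 29.038 = 37.132 kPa.
Stress increase at mid-clay by the 2:1 spreading method:
Δσ = qBL/((B+z)(L+z)) = 164×3.3×3.3/((3.3+3.4)(3.3+3.4)) = 39.785 kPa
Final effective stress: σ'_f = σ'_0 + Δσ = 37.132 + 39.785 = 76.917 kPa.
Normally consolidated clay, so the full stress increment lies on the virgin compression line:
S_c = C_c·H/(1+e₀)·log₁₀(σ'_f/σ'_0) = 0.26×3.8/(1+0.76)×log₁₀(76.917/37.132)
    = 0.56136 × 0.31627 = 0.1775 m

S_c ≈ 178 mm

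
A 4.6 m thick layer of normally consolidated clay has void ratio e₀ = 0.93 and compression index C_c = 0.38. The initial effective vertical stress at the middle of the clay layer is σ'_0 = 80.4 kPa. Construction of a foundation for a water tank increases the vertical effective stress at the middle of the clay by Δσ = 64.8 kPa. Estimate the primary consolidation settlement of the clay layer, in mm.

Final effective stress: σ'_f = σ'_0 + Δσ = 80.4 + 64.8 = 145.2 kPa.
Normally consolidated clay, so the full stress increment lies on the virgin compression line:
S_c = C_c·H/(1+e₀)·log₁₀(σ'_f/σ'_0) = 0.38×4.6/(1+0.93)×log₁₀(145.2/80.4)
    = 0.9057 × 0.25671 = 0.2325 m

S_c ≈ 233 mm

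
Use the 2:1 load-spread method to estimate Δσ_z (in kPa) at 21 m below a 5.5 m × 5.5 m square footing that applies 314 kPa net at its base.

By the 2:1 method the load spreads at 1 horizontal : 2 vertical, so at depth z the loaded area has grown by z in each plan dimension:
Δσ = qBL/((B+z)(L+z)) = 314×5.5×5.5/((5.5+21)(5.5+21)) = 13.526 kPa

Δσ_z ≈ 13.5 kPa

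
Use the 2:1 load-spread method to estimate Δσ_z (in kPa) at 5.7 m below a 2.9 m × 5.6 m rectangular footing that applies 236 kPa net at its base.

Δσ_z ≈ 39.4 kPa

By the 2:1 method the load spreads at 1 horizontal : 2 vertical, so at depth z the loaded area has grown by z in each plan dimension:
Δσ = qBL/((B+z)(L+z)) = 236×2.9×5.6/((2.9+5.7)(5.6+5.7)) = 39.439 kPa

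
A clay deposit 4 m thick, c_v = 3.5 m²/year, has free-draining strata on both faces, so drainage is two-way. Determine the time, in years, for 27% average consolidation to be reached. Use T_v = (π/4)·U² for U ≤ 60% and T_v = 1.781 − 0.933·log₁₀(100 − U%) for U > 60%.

t ≈ 0.0654 years

Drainage path length: H_d = H/2 = 2 m (double drainage).
U ≤ 60%: T_v = (π/4)·U² = (π/4)×0.27² = 0.057256.
t = T_v·H_d²/c_v = 0.057256×2²/3.5 = 0.06544 years.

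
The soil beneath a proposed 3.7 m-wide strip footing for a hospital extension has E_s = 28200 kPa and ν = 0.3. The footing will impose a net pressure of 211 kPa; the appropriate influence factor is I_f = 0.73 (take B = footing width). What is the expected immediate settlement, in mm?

S_e ≈ 18.4 mm

Immediate (elastic) settlement: S_e = q·B·(1−ν²)/E_s · I_f.
S_e = 211 × 3.7 × (1 − 0.3²) / 28200 × 0.73
    = 211 × 3.7 × 0.91 / 28200 × 0.73
    = 0.01839 m = 18.39 mm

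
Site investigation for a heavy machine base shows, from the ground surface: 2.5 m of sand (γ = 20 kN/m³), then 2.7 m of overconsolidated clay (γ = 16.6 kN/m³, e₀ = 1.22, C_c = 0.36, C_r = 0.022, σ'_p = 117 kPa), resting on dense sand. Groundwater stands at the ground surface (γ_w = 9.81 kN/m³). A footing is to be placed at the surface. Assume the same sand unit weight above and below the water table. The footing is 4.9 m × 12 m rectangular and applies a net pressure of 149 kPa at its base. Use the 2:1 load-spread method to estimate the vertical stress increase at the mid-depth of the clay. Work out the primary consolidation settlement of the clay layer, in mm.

S_c ≈ 12.1 mm

Mid-depth of clay below the ground surface: z = 2.5 + 2.7/2 = 3.85 m.
Total vertical stress at mid-clay: σ_v = 20×2.5 + 16.6×1.35 = 72.41 kPa.
Pore pressure: u = 9.81×(3.85 − 0) = 37.769 kPa.
Initial effective stress: σ'_0 = σ_v − u = 72.41 − 37.769 = 34.641 kPa.
Stress increase at mid-clay by the 2:1 spreading method:
Δσ = qBL/((B+z)(L+z)) = 149×4.9×12/((4.9+3.85)(12+3.85)) = 63.172 kPa
Final effective stress: σ'_f = 34.641 + 63.172 = 97.813 kPa.
σ'_f = 97.813 ≤ σ'_p = 117 kPa, so the clay remains overconsolidated and only the recompression index applies:
S_c = C_r·H/(1+e₀)·log₁₀(σ'_f/σ'_0) = 0.022×2.7/2.22×log₁₀(97.813/34.641)
    = 0.026756 × 0.45081 = 0.01206 m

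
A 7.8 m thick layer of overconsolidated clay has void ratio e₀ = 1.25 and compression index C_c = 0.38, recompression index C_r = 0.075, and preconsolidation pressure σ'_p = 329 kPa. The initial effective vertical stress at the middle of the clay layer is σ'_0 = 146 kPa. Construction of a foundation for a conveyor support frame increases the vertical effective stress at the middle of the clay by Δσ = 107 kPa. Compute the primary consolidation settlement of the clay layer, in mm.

Final effective stress: σ'_f = 146 + 107 = 253 kPa.
σ'_f = 253 ≤ σ'_p = 329 kPa, so the clay remains overconsolidated and only the recompression index applies:
S_c = C_r·H/(1+e₀)·log₁₀(σ'_f/σ'_0) = 0.075×7.8/2.25×log₁₀(253/146)
    = 0.26 × 0.23877 = 0.06208 m

S_c ≈ 62.1 mm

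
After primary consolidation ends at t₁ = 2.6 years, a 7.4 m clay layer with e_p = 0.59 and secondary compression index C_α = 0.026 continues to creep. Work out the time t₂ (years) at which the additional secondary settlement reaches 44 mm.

S_s = C_α·H/(1+e_p)·log₁₀(t₂/t₁) ⇒ log₁₀(t₂/t₁) = S_s·(1+e_p)/(C_α·H).
log₁₀(t₂/t₁) = 0.044 × (1+0.59) / (0.026×7.4) = 0.3636
t₂ = t₁ × 10^0.3636 = 2.6 × 2.31 = 6.006 years

t₂ ≈ 6.01 years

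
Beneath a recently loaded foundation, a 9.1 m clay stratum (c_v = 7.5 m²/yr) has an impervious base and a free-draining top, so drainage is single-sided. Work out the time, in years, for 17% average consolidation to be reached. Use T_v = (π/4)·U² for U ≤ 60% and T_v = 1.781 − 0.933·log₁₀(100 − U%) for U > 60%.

Drainage path length: H_d = H = 9.1 m (single drainage).
U ≤ 60%: T_v = (π/4)·U² = (π/4)×0.17² = 0.022698.
t = T_v·H_d²/c_v = 0.022698×9.1²/7.5 = 0.2506 years.

t ≈ 0.251 years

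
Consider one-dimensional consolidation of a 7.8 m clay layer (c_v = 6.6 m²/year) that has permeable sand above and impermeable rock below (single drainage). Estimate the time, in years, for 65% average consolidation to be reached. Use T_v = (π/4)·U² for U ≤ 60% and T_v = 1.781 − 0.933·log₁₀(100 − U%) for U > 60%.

Drainage path length: H_d = H = 7.8 m (single drainage).
U > 60%: T_v = 1.781 − 0.933·log₁₀(100 − 65) = 0.34038.
t = T_v·H_d²/c_v = 0.34038×7.8²/6.6 = 3.138 years.

t ≈ 3.14 years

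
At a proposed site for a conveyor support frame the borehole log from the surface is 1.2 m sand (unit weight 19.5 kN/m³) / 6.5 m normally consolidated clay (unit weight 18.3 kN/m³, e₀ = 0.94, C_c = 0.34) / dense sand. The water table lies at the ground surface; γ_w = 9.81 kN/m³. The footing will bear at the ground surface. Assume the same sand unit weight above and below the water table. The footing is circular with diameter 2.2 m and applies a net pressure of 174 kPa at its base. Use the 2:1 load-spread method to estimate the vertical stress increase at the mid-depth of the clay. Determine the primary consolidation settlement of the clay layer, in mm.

S_c ≈ 196 mm

Mid-depth of clay below the ground surface: z = 1.2 + 6.5/2 = 4.45 m.
Total vertical stress at mid-clay: σ_v = 19.5×1.2 + 18.3×3.25 = 82.875 kPa.
Pore pressure: u = 9.81×(4.45 − 0) = 43.655 kPa.
Initial effective stress: σ'_0 = σ_v − u = 82.875 − 43.655 = 39.22 kPa.
Stress increase at mid-clay by the 2:1 spreading method:
Δσ ≈ qD²/(D+z)² = 174×2.2²/(2.2+4.45)² = 19.044 kPa
Final effective stress: σ'_f = σ'_0 + Δσ = 39.22 + 19.044 = 58.264 kPa.
Normally consolidated clay, so the full stress increment lies on the virgin compression line:
S_c = C_c·H/(1+e₀)·log₁₀(σ'_f/σ'_0) = 0.34×6.5/(1+0.94)×log₁₀(58.264/39.22)
    = 1.1392 × 0.17189 = 0.1958 m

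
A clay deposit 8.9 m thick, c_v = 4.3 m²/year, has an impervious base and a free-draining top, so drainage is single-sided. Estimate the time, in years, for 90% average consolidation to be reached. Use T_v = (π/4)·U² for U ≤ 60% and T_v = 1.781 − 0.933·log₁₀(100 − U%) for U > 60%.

Drainage path length: H_d = H = 8.9 m (single drainage).
U > 60%: T_v = 1.781 − 0.933·log₁₀(100 − 90) = 0.848.
t = T_v·H_d²/c_v = 0.848×8.9²/4.3 = 15.62 years.

t ≈ 15.6 years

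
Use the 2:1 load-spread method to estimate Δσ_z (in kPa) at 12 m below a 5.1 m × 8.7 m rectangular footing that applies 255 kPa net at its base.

Δσ_z ≈ 32 kPa

By the 2:1 method the load spreads at 1 horizontal : 2 vertical, so at depth z the loaded area has grown by z in each plan dimension:
Δσ = qBL/((B+z)(L+z)) = 255×5.1×8.7/((5.1+12)(8.7+12)) = 31.964 kPa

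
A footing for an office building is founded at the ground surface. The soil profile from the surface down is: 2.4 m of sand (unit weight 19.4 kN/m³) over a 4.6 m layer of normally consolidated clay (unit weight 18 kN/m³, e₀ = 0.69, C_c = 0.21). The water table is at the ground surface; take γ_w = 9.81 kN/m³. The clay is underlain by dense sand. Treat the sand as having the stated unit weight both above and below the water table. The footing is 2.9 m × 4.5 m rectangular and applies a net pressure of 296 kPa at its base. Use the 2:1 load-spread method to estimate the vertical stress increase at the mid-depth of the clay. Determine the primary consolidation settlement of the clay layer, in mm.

Mid-depth of clay below the ground surface: z = 2.4 + 4.6/2 = 4.7 m.
Total vertical stress at mid-clay: σ_v = 19.4×2.4 + 18×2.3 = 87.96 kPa.
Pore pressure: u = 9.81×(4.7 − 0) = 46.107 kPa.
Initial effective stress: σ'_0 = σ_v − u = 87.96 − 46.107 = 41.853 kPa.
Stress increase at mid-clay by the 2:1 spreading method:
Δσ = qBL/((B+z)(L+z)) = 296×2.9×4.5/((2.9+4.7)(4.5+4.7)) = 55.246 kPa
Final effective stress: σ'_f = σ'_0 + Δσ = 41.853 + 55.246 = 97.099 kPa.
Normally consolidated clay, so the full stress increment lies on the virgin compression line:
S_c = C_c·H/(1+e₀)·log₁₀(σ'_f/σ'_0) = 0.21×4.6/(1+0.69)×log₁₀(97.099/41.853)
    = 0.5716 × 0.36549 = 0.2089 m

S_c ≈ 209 mm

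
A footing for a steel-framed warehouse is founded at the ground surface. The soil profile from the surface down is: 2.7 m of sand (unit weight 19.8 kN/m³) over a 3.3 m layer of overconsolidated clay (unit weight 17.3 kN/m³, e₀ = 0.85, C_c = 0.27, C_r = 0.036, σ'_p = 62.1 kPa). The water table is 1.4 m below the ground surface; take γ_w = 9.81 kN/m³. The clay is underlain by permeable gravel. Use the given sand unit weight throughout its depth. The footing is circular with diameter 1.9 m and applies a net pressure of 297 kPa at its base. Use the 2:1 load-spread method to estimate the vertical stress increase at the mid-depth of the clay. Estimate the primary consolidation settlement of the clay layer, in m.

Mid-depth of clay below the ground surface: z = 2.7 + 3.3/2 = 4.35 m.
Total vertical stress at mid-clay: σ_v = 19.8×2.7 + 17.3×1.65 = 82.005 kPa.
Pore pressure: u = 9.81×(4.35 − 1.4) = 28.94 kPa.
Initial effective stress: σ'_0 = σ_v − u = 82.005 − 28.94 = 53.065 kPa.
Stress increase at mid-clay by the 2:1 spreading method:
Δσ ≈ qD²/(D+z)² = 297×1.9²/(1.9+4.35)² = 27.448 kPa
Final effective stress: σ'_f = 53.065 + 27.448 = 80.513 kPa.
σ'_f = 80.513 > σ'_p = 62.1 kPa, so the stress path crosses the preconsolidation pressure — recompression up to σ'_p, then virgin compression beyond:
S_c = H/(1+e₀)·[C_r·log₁₀(σ'_p/σ'_0) + C_c·log₁₀(σ'_f/σ'_p)]
    = 3.3/1.85 × [0.036×log₁₀(62.1/53.065) + 0.27×log₁₀(80.513/62.1)]
    = 1.7838 × [0.0024582 + 0.030449] = 0.0587 m

S_c ≈ 0.0587 m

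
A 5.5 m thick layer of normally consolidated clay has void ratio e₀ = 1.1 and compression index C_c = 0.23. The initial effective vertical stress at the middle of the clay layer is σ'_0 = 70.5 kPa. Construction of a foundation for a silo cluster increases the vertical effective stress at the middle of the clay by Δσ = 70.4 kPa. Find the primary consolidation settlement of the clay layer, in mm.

S_c ≈ 181 mm

Final effective stress: σ'_f = σ'_0 + Δσ = 70.5 + 70.4 = 140.9 kPa.
Normally consolidated clay, so the full stress increment lies on the virgin compression line:
S_c = C_c·H/(1+e₀)·log₁₀(σ'_f/σ'_0) = 0.23×5.5/(1+1.1)×log₁₀(140.9/70.5)
    = 0.60238 × 0.30072 = 0.1811 m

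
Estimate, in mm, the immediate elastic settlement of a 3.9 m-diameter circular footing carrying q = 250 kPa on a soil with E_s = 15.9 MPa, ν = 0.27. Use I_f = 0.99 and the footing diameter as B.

S_e ≈ 56.3 mm

Immediate (elastic) settlement: S_e = q·B·(1−ν²)/E_s · I_f.
E_s = 15.9 MPa = 15900 kPa.
S_e = 250 × 3.9 × (1 − 0.27²) / 15900 × 0.99
    = 250 × 3.9 × 0.9271 / 15900 × 0.99
    = 0.05628 m = 56.28 mm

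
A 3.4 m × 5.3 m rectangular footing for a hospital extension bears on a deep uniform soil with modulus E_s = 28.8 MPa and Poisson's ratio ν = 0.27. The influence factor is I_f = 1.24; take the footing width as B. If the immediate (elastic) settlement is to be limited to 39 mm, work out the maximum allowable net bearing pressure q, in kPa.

E_s = 28.8 MPa = 28800 kPa.
S_e = q·B·(1−ν²)/E_s · I_f  ⇒  q = S_e·E_s / (B·(1−ν²)·I_f).
q = 0.039 × 28800 / (3.4 × 0.9271 × 1.24) = 287.4 kPa

q ≈ 287 kPa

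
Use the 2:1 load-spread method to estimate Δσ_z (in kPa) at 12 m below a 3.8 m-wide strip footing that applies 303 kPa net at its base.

Δσ_z ≈ 72.9 kPa

By the 2:1 method the load spreads at 1 horizontal : 2 vertical, so at depth z the loaded area has grown by z in each plan dimension:
Δσ = qB/(B+z) = 303×3.8/(3.8+12) = 72.873 kPa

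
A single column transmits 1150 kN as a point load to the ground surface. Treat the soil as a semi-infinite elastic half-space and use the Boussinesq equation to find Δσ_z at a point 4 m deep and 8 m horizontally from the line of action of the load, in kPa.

Boussinesq vertical stress below a point load on an elastic half-space:
Δσ_z = 3P/(2πz²) · [1 + (r/z)²]^(−5/2)
r/z = 8/4 = 2; [1+(r/z)²]^(−5/2) = 0.017889.
Δσ_z = 3×1150/(2π×4²) × 0.017889 = 34.318 × 0.017889 = 0.6139 kPa

Δσ_z ≈ 0.614 kPa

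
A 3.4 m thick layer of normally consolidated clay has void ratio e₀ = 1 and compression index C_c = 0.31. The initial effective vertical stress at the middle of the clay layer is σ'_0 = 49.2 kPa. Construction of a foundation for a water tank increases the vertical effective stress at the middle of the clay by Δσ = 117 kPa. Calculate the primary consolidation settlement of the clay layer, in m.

Final effective stress: σ'_f = σ'_0 + Δσ = 49.2 + 117 = 166.2 kPa.
Normally consolidated clay, so the full stress increment lies on the virgin compression line:
S_c = C_c·H/(1+e₀)·log₁₀(σ'_f/σ'_0) = 0.31×3.4/(1+1)×log₁₀(166.2/49.2)
    = 0.527 × 0.52867 = 0.2786 m

S_c ≈ 0.279 m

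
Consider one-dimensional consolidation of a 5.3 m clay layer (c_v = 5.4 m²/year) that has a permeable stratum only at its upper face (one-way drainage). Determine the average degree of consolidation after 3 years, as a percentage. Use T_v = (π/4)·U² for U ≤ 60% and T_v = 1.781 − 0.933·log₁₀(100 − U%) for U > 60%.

Drainage path length: H_d = H = 5.3 m (single drainage).
T_v = c_v·t/H_d² = 5.4×3/5.3² = 0.57672.
T_v = 0.57672 corresponds to the U > 60% branch:
U = 1 − 10^((1.781 − T_v)/0.933)/100 = 0.8047

U ≈ 80.5 %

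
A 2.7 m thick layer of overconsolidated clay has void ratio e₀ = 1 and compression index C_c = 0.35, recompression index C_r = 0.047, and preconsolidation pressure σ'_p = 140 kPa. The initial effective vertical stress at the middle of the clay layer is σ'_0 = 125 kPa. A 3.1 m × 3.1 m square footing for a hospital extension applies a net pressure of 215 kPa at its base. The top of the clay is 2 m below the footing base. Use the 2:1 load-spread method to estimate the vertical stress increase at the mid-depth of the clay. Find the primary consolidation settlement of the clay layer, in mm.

Mid-depth of clay below the footing base: z = 2 + 2.7/2 = 3.35 m.
Stress increase at mid-clay by the 2:1 spreading method:
Δσ = qBL/((B+z)(L+z)) = 215×3.1×3.1/((3.1+3.35)(3.1+3.35)) = 49.664 kPa
Final effective stress: σ'_f = 125 + 49.664 = 174.66 kPa.
σ'_f = 174.66 > σ'_p = 140 kPa, so the stress path crosses the preconsolidation pressure — recompression up to σ'_p, then virgin compression beyond:
S_c = H/(1+e₀)·[C_r·log₁₀(σ'_p/σ'_0) + C_c·log₁₀(σ'_f/σ'_p)]
    = 2.7/2 × [0.047×log₁₀(140/125) + 0.35×log₁₀(174.66/140)]
    = 1.35 × [0.0023132 + 0.033623] = 0.04851 m

S_c ≈ 48.5 mm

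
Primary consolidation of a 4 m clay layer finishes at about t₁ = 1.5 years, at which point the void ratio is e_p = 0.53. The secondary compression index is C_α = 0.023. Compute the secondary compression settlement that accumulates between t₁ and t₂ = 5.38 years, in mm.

S_s ≈ 33.4 mm

Secondary compression: S_s = C_α·H/(1+e_p)·log₁₀(t₂/t₁)
S_s = 0.023×4/(1+0.53)×log₁₀(5.38/1.5)
    = 0.06013 × 0.5547 = 0.03335 m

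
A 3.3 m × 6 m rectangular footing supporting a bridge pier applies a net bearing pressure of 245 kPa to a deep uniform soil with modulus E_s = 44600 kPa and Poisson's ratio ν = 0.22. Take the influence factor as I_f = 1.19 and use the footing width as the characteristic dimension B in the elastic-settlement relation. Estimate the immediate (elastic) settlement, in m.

Immediate (elastic) settlement: S_e = q·B·(1−ν²)/E_s · I_f.
S_e = 245 × 3.3 × (1 − 0.22²) / 44600 × 1.19
    = 245 × 3.3 × 0.9516 / 44600 × 1.19
    = 0.02053 m

S_e ≈ 0.0205 m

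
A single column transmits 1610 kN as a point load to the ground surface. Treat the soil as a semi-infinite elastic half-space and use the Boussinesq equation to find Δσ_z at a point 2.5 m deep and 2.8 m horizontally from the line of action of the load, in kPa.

Δσ_z ≈ 16.1 kPa

Boussinesq vertical stress below a point load on an elastic half-space:
Δσ_z = 3P/(2πz²) · [1 + (r/z)²]^(−5/2)
r/z = 2.8/2.5 = 1.12; [1+(r/z)²]^(−5/2) = 0.13105.
Δσ_z = 3×1610/(2π×2.5²) × 0.13105 = 122.99 × 0.13105 = 16.12 kPa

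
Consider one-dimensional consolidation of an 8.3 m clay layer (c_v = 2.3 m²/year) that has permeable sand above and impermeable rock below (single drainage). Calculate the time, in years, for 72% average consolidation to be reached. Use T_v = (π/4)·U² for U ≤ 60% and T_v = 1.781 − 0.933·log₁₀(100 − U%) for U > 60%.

Drainage path length: H_d = H = 8.3 m (single drainage).
U > 60%: T_v = 1.781 − 0.933·log₁₀(100 − 72) = 0.4308.
t = T_v·H_d²/c_v = 0.4308×8.3²/2.3 = 12.9 years.

t ≈ 12.9 years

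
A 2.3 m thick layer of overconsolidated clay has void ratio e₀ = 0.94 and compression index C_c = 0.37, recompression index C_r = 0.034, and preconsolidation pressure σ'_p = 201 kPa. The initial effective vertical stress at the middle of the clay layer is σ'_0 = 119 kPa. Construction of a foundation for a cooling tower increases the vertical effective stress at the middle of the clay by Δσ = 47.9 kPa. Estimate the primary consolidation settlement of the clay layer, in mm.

Final effective stress: σ'_f = 119 + 47.9 = 166.9 kPa.
σ'_f = 166.9 ≤ σ'_p = 201 kPa, so the clay remains overconsolidated and only the recompression index applies:
S_c = C_r·H/(1+e₀)·log₁₀(σ'_f/σ'_0) = 0.034×2.3/1.94×log₁₀(166.9/119)
    = 0.04031 × 0.14691 = 0.005922 m

S_c ≈ 5.92 mm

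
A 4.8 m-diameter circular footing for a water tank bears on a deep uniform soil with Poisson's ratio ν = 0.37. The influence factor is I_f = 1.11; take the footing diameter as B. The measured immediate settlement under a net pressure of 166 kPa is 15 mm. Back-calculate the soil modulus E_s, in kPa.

S_e = q·B·(1−ν²)/E_s · I_f  ⇒  E_s = q·B·(1−ν²)·I_f / S_e.
E_s = 166 × 4.8 × 0.8631 × 1.11 / 0.015 = 50890 kPa

E_s ≈ 50900 kPa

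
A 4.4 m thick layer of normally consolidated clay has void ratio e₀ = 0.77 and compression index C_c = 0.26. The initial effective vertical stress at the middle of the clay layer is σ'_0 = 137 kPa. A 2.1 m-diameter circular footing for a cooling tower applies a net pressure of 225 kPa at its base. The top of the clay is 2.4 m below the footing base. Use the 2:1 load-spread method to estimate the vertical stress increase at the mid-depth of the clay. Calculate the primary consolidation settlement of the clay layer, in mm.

Mid-depth of clay below the footing base: z = 2.4 + 4.4/2 = 4.6 m.
Stress increase at mid-clay by the 2:1 spreading method:
Δσ ≈ qD²/(D+z)² = 225×2.1²/(2.1+4.6)² = 22.104 kPa
Final effective stress: σ'_f = σ'_0 + Δσ = 137 + 22.104 = 159.1 kPa.
Normally consolidated clay, so the full stress increment lies on the virgin compression line:
S_c = C_c·H/(1+e₀)·log₁₀(σ'_f/σ'_0) = 0.26×4.4/(1+0.77)×log₁₀(159.1/137)
    = 0.64633 × 0.06495 = 0.04198 m

S_c ≈ 42 mm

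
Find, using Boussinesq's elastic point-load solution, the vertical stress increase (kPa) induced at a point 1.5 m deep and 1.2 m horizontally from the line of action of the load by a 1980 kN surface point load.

Boussinesq vertical stress below a point load on an elastic half-space:
Δσ_z = 3P/(2πz²) · [1 + (r/z)²]^(−5/2)
r/z = 1.2/1.5 = 0.8; [1+(r/z)²]^(−5/2) = 0.29033.
Δσ_z = 3×1980/(2π×1.5²) × 0.29033 = 420.17 × 0.29033 = 122 kPa

Δσ_z ≈ 122 kPa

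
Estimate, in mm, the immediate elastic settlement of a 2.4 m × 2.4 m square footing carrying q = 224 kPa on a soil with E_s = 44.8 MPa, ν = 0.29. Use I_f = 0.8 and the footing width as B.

S_e ≈ 8.79 mm

Immediate (elastic) settlement: S_e = q·B·(1−ν²)/E_s · I_f.
E_s = 44.8 MPa = 44800 kPa.
S_e = 224 × 2.4 × (1 − 0.29²) / 44800 × 0.8
    = 224 × 2.4 × 0.9159 / 44800 × 0.8
    = 0.008793 m = 8.793 mm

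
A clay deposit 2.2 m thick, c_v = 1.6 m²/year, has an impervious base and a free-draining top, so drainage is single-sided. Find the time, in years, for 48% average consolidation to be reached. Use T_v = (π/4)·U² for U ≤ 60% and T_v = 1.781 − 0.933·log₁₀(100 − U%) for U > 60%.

t ≈ 0.547 years

Drainage path length: H_d = H = 2.2 m (single drainage).
U ≤ 60%: T_v = (π/4)·U² = (π/4)×0.48² = 0.18096.
t = T_v·H_d²/c_v = 0.18096×2.2²/1.6 = 0.5474 years.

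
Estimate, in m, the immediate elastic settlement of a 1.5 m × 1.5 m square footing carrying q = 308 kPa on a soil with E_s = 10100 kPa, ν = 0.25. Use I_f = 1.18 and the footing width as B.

Immediate (elastic) settlement: S_e = q·B·(1−ν²)/E_s · I_f.
S_e = 308 × 1.5 × (1 − 0.25²) / 10100 × 1.18
    = 308 × 1.5 × 0.9375 / 10100 × 1.18
    = 0.0506 m

S_e ≈ 0.0506 m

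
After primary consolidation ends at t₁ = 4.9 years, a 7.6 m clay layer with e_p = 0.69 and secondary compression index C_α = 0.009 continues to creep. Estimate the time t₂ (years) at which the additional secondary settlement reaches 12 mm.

t₂ ≈ 9.7 years

S_s = C_α·H/(1+e_p)·log₁₀(t₂/t₁) ⇒ log₁₀(t₂/t₁) = S_s·(1+e_p)/(C_α·H).
log₁₀(t₂/t₁) = 0.012 × (1+0.69) / (0.009×7.6) = 0.2965
t₂ = t₁ × 10^0.2965 = 4.9 × 1.979 = 9.698 years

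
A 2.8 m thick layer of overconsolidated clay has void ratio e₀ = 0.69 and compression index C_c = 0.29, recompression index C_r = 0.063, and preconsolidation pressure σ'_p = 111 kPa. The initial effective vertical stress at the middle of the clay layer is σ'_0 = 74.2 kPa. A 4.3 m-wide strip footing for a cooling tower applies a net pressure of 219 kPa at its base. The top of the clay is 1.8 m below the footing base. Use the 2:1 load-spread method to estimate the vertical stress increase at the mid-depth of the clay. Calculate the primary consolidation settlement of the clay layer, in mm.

S_c ≈ 141 mm

Mid-depth of clay below the footing base: z = 1.8 + 2.8/2 = 3.2 m.
Stress increase at mid-clay by the 2:1 spreading method:
Δσ = qB/(B+z) = 219×4.3/(4.3+3.2) = 125.56 kPa
Final effective stress: σ'_f = 74.2 + 125.56 = 199.76 kPa.
σ'_f = 199.76 > σ'_p = 111 kPa, so the stress path crosses the preconsolidation pressure — recompression up to σ'_p, then virgin compression beyond:
S_c = H/(1+e₀)·[C_r·log₁₀(σ'_p/σ'_0) + C_c·log₁₀(σ'_f/σ'_p)]
    = 2.8/1.69 × [0.063×log₁₀(111/74.2) + 0.29×log₁₀(199.76/111)]
    = 1.6568 × [0.01102 + 0.074004] = 0.1409 m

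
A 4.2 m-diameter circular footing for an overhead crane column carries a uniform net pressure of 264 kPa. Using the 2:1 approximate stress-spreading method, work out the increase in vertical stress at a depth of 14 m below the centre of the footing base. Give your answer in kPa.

By the 2:1 method the load spreads at 1 horizontal : 2 vertical, so at depth z the loaded area has grown by z in each plan dimension:
Δσ ≈ qD²/(D+z)² = 264×4.2²/(4.2+14)² = 14.059 kPa

Δσ_z ≈ 14.1 kPa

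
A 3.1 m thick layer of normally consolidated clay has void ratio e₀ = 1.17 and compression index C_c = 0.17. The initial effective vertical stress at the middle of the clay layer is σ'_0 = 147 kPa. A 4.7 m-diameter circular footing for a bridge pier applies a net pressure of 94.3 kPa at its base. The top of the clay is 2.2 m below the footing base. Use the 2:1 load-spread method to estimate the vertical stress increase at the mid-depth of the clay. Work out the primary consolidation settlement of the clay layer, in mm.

S_c ≈ 19.1 mm

Mid-depth of clay below the footing base: z = 2.2 + 3.1/2 = 3.75 m.
Stress increase at mid-clay by the 2:1 spreading method:
Δσ ≈ qD²/(D+z)² = 94.3×4.7²/(4.7+3.75)² = 29.174 kPa
Final effective stress: σ'_f = σ'_0 + Δσ = 147 + 29.174 = 176.17 kPa.
Normally consolidated clay, so the full stress increment lies on the virgin compression line:
S_c = C_c·H/(1+e₀)·log₁₀(σ'_f/σ'_0) = 0.17×3.1/(1+1.17)×log₁₀(176.17/147)
    = 0.24286 × 0.078615 = 0.01909 m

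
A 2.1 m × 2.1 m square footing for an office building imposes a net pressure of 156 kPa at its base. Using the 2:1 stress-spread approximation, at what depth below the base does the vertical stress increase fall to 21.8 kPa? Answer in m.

z ≈ 3.52 m

2:1 spreading — at depth z the loaded area has grown by z in each plan dimension:
qB²/(B+z)² = Δσ_z ⇒ z = B(√(q/Δσ_z) − 1) = 2.1×(√(156/21.8) − 1) = 3.518 m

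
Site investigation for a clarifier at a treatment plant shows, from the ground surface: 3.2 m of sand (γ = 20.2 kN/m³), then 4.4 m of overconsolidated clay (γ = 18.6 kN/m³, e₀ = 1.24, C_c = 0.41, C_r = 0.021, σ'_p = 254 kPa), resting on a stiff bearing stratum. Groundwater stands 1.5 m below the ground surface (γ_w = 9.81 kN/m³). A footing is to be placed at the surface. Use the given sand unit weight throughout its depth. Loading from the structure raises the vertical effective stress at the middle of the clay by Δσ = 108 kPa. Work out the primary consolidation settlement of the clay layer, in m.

S_c ≈ 0.0172 m

Mid-depth of clay below the ground surface: z = 3.2 + 4.4/2 = 5.4 m.
Total vertical stress at mid-clay: σ_v = 20.2×3.2 + 18.6×2.2 = 105.56 kPa.
Pore pressure: u = 9.81×(5.4 − 1.5) = 38.259 kPa.
Initial effective stress: σ'_0 = σ_v − u = 105.56 − 38.259 = 67.301 kPa.
Final effective stress: σ'_f = 67.301 + 108 = 175.3 kPa.
σ'_f = 175.3 ≤ σ'_p = 254 kPa, so the clay remains overconsolidated and only the recompression index applies:
S_c = C_r·H/(1+e₀)·log₁₀(σ'_f/σ'_0) = 0.021×4.4/2.24×log₁₀(175.3/67.301)
    = 0.04125 × 0.41576 = 0.01715 m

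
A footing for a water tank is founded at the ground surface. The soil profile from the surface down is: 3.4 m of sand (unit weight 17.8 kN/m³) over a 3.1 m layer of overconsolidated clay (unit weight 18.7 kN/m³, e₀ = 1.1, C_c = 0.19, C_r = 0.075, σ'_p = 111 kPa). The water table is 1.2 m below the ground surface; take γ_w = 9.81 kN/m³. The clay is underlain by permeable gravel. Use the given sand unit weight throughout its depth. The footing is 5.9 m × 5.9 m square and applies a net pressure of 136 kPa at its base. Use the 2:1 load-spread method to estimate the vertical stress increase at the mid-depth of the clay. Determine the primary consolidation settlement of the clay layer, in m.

Mid-depth of clay below the ground surface: z = 3.4 + 3.1/2 = 4.95 m.
Total vertical stress at mid-clay: σ_v = 17.8×3.4 + 18.7×1.55 = 89.505 kPa.
Pore pressure: u = 9.81×(4.95 − 1.2) = 36.788 kPa.
Initial effective stress: σ'_0 = σ_v − u = 89.505 − 36.788 = 52.717 kPa.
Stress increase at mid-clay by the 2:1 spreading method:
Δσ = qBL/((B+z)(L+z)) = 136×5.9×5.9/((5.9+4.95)(5.9+4.95)) = 40.215 kPa
Final effective stress: σ'_f = 52.717 + 40.215 = 92.932 kPa.
σ'_f = 92.932 ≤ σ'_p = 111 kPa, so the clay remains overconsolidated and only the recompression index applies:
S_c = C_r·H/(1+e₀)·log₁₀(σ'_f/σ'_0) = 0.075×3.1/2.1×log₁₀(92.932/52.717)
    = 0.11071 × 0.24621 = 0.02726 m

S_c ≈ 0.0273 m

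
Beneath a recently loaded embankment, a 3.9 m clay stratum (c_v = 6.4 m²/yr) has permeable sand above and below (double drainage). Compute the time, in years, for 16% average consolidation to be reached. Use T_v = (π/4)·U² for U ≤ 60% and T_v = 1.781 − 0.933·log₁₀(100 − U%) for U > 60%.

Drainage path length: H_d = H/2 = 1.95 m (double drainage).
U ≤ 60%: T_v = (π/4)·U² = (π/4)×0.16² = 0.020106.
t = T_v·H_d²/c_v = 0.020106×1.95²/6.4 = 0.01195 years.

t ≈ 0.0119 years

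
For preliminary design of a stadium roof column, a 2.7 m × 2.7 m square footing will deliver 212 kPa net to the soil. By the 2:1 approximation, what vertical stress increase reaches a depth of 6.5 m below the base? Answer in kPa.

By the 2:1 method the load spreads at 1 horizontal : 2 vertical, so at depth z the loaded area has grown by z in each plan dimension:
Δσ = qBL/((B+z)(L+z)) = 212×2.7×2.7/((2.7+6.5)(2.7+6.5)) = 18.259 kPa

Δσ_z ≈ 18.3 kPa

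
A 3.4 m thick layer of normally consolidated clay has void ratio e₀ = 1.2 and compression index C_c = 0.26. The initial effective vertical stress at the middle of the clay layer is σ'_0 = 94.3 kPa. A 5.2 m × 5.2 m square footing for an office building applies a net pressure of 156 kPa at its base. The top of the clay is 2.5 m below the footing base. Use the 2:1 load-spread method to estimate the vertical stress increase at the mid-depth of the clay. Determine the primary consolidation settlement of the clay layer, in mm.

Mid-depth of clay below the footing base: z = 2.5 + 3.4/2 = 4.2 m.
Stress increase at mid-clay by the 2:1 spreading method:
Δσ = qBL/((B+z)(L+z)) = 156×5.2×5.2/((5.2+4.2)(5.2+4.2)) = 47.739 kPa
Final effective stress: σ'_f = σ'_0 + Δσ = 94.3 + 47.739 = 142.04 kPa.
Normally consolidated clay, so the full stress increment lies on the virgin compression line:
S_c = C_c·H/(1+e₀)·log₁₀(σ'_f/σ'_0) = 0.26×3.4/(1+1.2)×log₁₀(142.04/94.3)
    = 0.40182 × 0.1779 = 0.07148 m

S_c ≈ 71.5 mm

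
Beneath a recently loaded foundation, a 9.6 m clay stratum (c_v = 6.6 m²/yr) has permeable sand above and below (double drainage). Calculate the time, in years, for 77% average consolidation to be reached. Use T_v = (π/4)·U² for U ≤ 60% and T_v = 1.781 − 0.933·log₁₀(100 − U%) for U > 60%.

t ≈ 1.78 years

Drainage path length: H_d = H/2 = 4.8 m (double drainage).
U > 60%: T_v = 1.781 − 0.933·log₁₀(100 − 77) = 0.51051.
t = T_v·H_d²/c_v = 0.51051×4.8²/6.6 = 1.782 years.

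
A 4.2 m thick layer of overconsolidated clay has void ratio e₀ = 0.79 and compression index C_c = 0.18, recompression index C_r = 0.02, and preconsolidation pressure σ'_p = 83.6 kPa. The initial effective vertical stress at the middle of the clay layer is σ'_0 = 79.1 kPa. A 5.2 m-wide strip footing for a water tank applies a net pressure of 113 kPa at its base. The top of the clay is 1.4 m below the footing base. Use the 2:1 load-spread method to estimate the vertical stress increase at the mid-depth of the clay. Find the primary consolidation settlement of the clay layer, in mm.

S_c ≈ 104 mm

Mid-depth of clay below the footing base: z = 1.4 + 4.2/2 = 3.5 m.
Stress increase at mid-clay by the 2:1 spreading method:
Δσ = qB/(B+z) = 113×5.2/(5.2+3.5) = 67.54 kPa
Final effective stress: σ'_f = 79.1 + 67.54 = 146.64 kPa.
σ'_f = 146.64 > σ'_p = 83.6 kPa, so the stress path crosses the preconsolidation pressure — recompression up to σ'_p, then virgin compression beyond:
S_c = H/(1+e₀)·[C_r·log₁₀(σ'_p/σ'_0) + C_c·log₁₀(σ'_f/σ'_p)]
    = 4.2/1.79 × [0.02×log₁₀(83.6/79.1) + 0.18×log₁₀(146.64/83.6)]
    = 2.3464 × [0.0004806 + 0.043928] = 0.1042 m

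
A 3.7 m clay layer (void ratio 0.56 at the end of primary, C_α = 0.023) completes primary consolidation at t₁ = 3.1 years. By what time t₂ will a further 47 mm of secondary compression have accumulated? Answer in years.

S_s = C_α·H/(1+e_p)·log₁₀(t₂/t₁) ⇒ log₁₀(t₂/t₁) = S_s·(1+e_p)/(C_α·H).
log₁₀(t₂/t₁) = 0.047 × (1+0.56) / (0.023×3.7) = 0.8616
t₂ = t₁ × 10^0.8616 = 3.1 × 7.271 = 22.54 years

t₂ ≈ 22.5 years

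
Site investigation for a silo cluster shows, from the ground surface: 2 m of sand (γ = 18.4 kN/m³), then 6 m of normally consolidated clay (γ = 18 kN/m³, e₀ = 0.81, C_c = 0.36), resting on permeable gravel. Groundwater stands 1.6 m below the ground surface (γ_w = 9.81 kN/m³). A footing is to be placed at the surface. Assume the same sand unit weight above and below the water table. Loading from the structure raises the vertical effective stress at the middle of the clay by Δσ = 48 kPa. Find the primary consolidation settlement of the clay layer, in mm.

S_c ≈ 315 mm

Mid-depth of clay below the ground surface: z = 2 + 6/2 = 5 m.
Total vertical stress at mid-clay: σ_v = 18.4×2 + 18×3 = 90.8 kPa.
Pore pressure: u = 9.81×(5 − 1.6) = 33.354 kPa.
Initial effective stress: σ'_0 = σ_v − u = 90.8 − 33.354 = 57.446 kPa.
Final effective stress: σ'_f = σ'_0 + Δσ = 57.446 + 48 = 105.45 kPa.
Normally consolidated clay, so the full stress increment lies on the virgin compression line:
S_c = C_c·H/(1+e₀)·log₁₀(σ'_f/σ'_0) = 0.36×6/(1+0.81)×log₁₀(105.45/57.446)
    = 1.1934 × 0.26379 = 0.3148 m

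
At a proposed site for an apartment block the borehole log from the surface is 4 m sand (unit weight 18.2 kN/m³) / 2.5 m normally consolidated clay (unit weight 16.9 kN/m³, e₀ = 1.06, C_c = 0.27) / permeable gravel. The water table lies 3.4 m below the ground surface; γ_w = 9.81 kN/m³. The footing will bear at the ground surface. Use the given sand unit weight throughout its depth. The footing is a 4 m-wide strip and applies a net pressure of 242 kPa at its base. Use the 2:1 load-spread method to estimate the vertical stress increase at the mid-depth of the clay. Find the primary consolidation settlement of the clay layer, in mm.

Mid-depth of clay below the ground surface: z = 4 + 2.5/2 = 5.25 m.
Total vertical stress at mid-clay: σ_v = 18.2×4 + 16.9×1.25 = 93.925 kPa.
Pore pressure: u = 9.81×(5.25 − 3.4) = 18.149 kPa.
Initial effective stress: σ'_0 = σ_v − u = 93.925 − 18.149 = 75.776 kPa.
Stress increase at mid-clay by the 2:1 spreading method:
Δσ = qB/(B+z) = 242×4/(4+5.25) = 104.65 kPa
Final effective stress: σ'_f = σ'_0 + Δσ = 75.776 + 104.65 = 180.43 kPa.
Normally consolidated clay, so the full stress increment lies on the virgin compression line:
S_c = C_c·H/(1+e₀)·log₁₀(σ'_f/σ'_0) = 0.27×2.5/(1+1.06)×log₁₀(180.43/75.776)
    = 0.32767 × 0.37678 = 0.1235 m

S_c ≈ 123 mm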